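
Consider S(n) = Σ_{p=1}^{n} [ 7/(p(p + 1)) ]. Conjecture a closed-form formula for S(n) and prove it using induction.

S(n) = 7n/(n + 1)

We claim S(n) = 7n/(n + 1) for all n ≥ 1.
Base step (n = 1): S(1) = 7/2, and the closed form gives 7/2. They agree.
For the inductive step, assume it holds for an arbitrary p ≥ 1, so S(p) = 7p/(p + 1).
Then S(p+1) = S(p) + (7/((p + 1)(p + 2))) = (7p/(p + 1)) + (7/((p + 1)(p + 2))).
Simplifying, S(p+1) = 7(p + 1)/(p + 2) = 7(p+1)/((p+1) + 1),
which is the closed form with n = p+1.
By induction, the statement is established for all n ≥ 1.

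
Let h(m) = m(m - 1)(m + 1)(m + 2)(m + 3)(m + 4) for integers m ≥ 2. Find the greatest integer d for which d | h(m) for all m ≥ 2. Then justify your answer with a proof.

Computing the first values: h(2) = 720 and h(3) = 5040; gcd(720, 5040) = 720, so d ≤ 720.
We prove 720 | m(m - 1)(m + 1)(m + 2)(m + 3)(m + 4) for all m ≥ 2 by induction on m.
Base case (m = 2): h(2) = 720 = 720·(1), so 720 | h(2).
Suppose the result is true for m = j, i.e. 720 | h(j). Then
h(j+1) − h(j) = j·(j+1)·(j+2)·(j+3)·(j+4)·(j+5) − (j-1)·j·(j+1)·(j+2)·(j+3)·(j+4) = j·(j+1)·(j+2)·(j+3)·(j+4)·[(j+5) − (j-1)] = 6·j·(j+1)·(j+2)·(j+3)·(j+4). The product of 5 consecutive integers is divisible by (5)! = 120, so h(j+1) − h(j) is divisible by 6·120 = 720. By the inductive hypothesis 720 | h(j), hence 720 | h(j+1).
This completes the induction.
Therefore the largest such d is 720.

d = 720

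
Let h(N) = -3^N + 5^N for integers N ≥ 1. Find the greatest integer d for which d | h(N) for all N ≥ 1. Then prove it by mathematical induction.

Computing the first values: h(1) = 2 and h(2) = 16; gcd(2, 16) = 2, so d ≤ 2.
We prove 2 | -3^N + 5^N for all N ≥ 1 by induction on N.
When N = 1: h(1) = 2 = 2·(1), so 2 | h(1).
For the inductive step, assume it holds for an arbitrary r ≥ 1, i.e. 2 | h(r). Then
5^{r+1} − 3^{r+1} = 5·5^r − 3·3^r = 5·(5^r − 3^r) + (2)·3^r. The first term is divisible by 2 by the inductive hypothesis, and the second term (2)·3^r is divisible by 2 since 2 | 2. Hence 2 | h(r+1).
By induction, the statement is established for all N ≥ 1.
Therefore the largest such d is 2.

d = 2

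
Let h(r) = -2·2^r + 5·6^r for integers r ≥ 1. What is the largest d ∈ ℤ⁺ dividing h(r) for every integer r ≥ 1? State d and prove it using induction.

d = 2

Computing the first values: h(1) = 26 and h(2) = 172; gcd(26, 172) = 2, so d ≤ 2.
We prove 2 | -2·2^r + 5·6^r for all r ≥ 1 by induction on r.
For the base case r = 1: h(1) = 26 = 2·(13), so 2 | h(1).
Inductive step: suppose the statement holds for some k ≥ 1, i.e. 2 | h(k). Then
h(k+1) − 6·h(k) = (-2·2^(k+1) + 5·6^(k+1)) − 6·(-2·2^k + 5·6^k) = (-2)·2^k·(2 − 6) = (8)·2^k. Since 2 | h(k) by the inductive hypothesis, 2 | 6·h(k); and 2 | 8 since 8 = 2·4. Therefore 2 | h(k+1).
By induction, the statement is established for all r ≥ 1.
Therefore the largest such d is 2.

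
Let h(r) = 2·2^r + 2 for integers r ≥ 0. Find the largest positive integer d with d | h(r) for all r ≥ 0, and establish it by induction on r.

d = 2

Computing the first values: h(0) = 4 and h(1) = 6; gcd(4, 6) = 2, so d ≤ 2.
We prove 2 | 2·2^r + 2 for all r ≥ 0 by induction on r.
Base case (r = 0): h(0) = 4 = 2·(2), so 2 | h(0).
For the inductive step, assume it holds for an arbitrary i ≥ 0, i.e. 2 | h(i). Then
h(i+1) = 2·2^(i+1) + 2 = 2·(2·2^i + 2) - 2 = 2·h(i) - 2. The first term is divisible by 2 by the inductive hypothesis, and -2 is divisible by 2. Hence 2 | h(i+1).
This completes the induction.
Therefore the largest such d is 2.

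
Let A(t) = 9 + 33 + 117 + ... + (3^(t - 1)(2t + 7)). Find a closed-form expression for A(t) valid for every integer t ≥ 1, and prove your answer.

A(t) = 3^t(t + 3) - 3

We claim A(t) = 3^t(t + 3) - 3 for all t ≥ 1.
For the base case t = 1: A(1) = 9, and the closed form gives 9. They agree.
For the inductive step, assume it holds for an arbitrary p ≥ 1, so A(p) = 3^p(p + 3) - 3.
Then A(p+1) = A(p) + (3^p(2p + 9)) = (3^p(p + 3) - 3) + (3^p(2p + 9)).
Simplifying, A(p+1) = 3·3^p·p + 12·3^p - 3 = 3^(p+1)((p+1) + 3) - 3,
which is the closed form with t = p+1.
By the principle of mathematical induction, the result holds for all t ≥ 1.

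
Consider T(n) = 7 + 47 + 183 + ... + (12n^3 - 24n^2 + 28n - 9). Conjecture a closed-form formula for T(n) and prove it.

T(n) = n(3n^3 - 2n^2 + 5n + 1)

We claim T(n) = n(3n^3 - 2n^2 + 5n + 1) for all n ≥ 1.
Base step (n = 1): T(1) = 7, and the closed form gives 7. They agree.
For the inductive step, assume it holds for an arbitrary m ≥ 1, so T(m) = m(3m^3 - 2m^2 + 5m + 1).
Then T(m+1) = T(m) + (12m^3 + 12m^2 + 16m + 7) = (m(3m^3 - 2m^2 + 5m + 1)) + (12m^3 + 12m^2 + 16m + 7).
Simplifying, T(m+1) = (m + 1)(3m^3 + 7m^2 + 10m + 7) = (m+1)(3(m+1)^3 - 2(m+1)^2 + 5(m+1) + 1),
which is the closed form with n = m+1.
This completes the induction.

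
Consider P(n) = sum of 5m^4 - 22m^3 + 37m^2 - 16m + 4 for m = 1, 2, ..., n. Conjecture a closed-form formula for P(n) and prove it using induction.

We claim P(n) = n(n^4 - 3n^3 + 3n^2 + 5n + 2) for all n ≥ 1.
For the base case n = 1: P(1) = 8, and the closed form gives 8. They agree.
Suppose the result is true for n = m, so P(m) = m(m^4 - 3m^3 + 3m^2 + 5m + 2).
Then P(m+1) = P(m) + (5m^4 - 2m^3 + m^2 + 12m + 8) = (m(m^4 - 3m^3 + 3m^2 + 5m + 2)) + (5m^4 - 2m^3 + m^2 + 12m + 8).
Simplifying, P(m+1) = (m + 1)(m^4 + m^3 + 6m + 8) = (m+1)((m+1)^4 - 3(m+1)^3 + 3(m+1)^2 + 5(m+1) + 2),
which is the closed form with n = m+1.
By the principle of mathematical induction, the result holds for all n ≥ 1.

P(n) = n(n^4 - 3n^3 + 3n^2 + 5n + 2)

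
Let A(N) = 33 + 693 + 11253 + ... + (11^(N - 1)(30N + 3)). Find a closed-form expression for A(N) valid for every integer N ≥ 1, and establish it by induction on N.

We claim A(N) = 3·11^N·N for all N ≥ 1.
For the base case N = 1: A(1) = 33, and the closed form gives 33. They agree.
Suppose the result is true for N = m, so A(m) = 3·11^m·m.
Then A(m+1) = A(m) + (11^m(30m + 33)) = (3·11^m·m) + (11^m(30m + 33)).
Simplifying, A(m+1) = 33·11^m(m + 1) = 3·11^(m+1)·(m+1),
which is the closed form with N = m+1.
By induction, the statement is established for all N ≥ 1.

A(N) = 3·11^N·N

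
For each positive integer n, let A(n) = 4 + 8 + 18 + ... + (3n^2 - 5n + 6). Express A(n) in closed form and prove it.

A(n) = n(n^2 - n + 4)

We claim A(n) = n(n^2 - n + 4) for all n ≥ 1.
Base case (n = 1): A(1) = 4, and the closed form gives 4. They agree.
Suppose the result is true for n = m, so A(m) = m(m^2 - m + 4).
Then A(m+1) = A(m) + (3m^2 + m + 4) = (m(m^2 - m + 4)) + (3m^2 + m + 4).
Simplifying, A(m+1) = (m + 1)(m^2 + m + 4) = (m+1)((m+1)^2 - (m+1) + 4),
which is the closed form with n = m+1.
By induction, the statement is established for all n ≥ 1.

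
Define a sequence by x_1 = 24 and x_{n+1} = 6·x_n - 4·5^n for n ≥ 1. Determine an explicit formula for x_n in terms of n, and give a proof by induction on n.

x_n = 4·5^n + 4·6^(n - 1)

Computing the first terms: x_1 = 24, x_2 = 124, x_3 = 644. This suggests x_n = 4·5^n + 4·6^(n - 1).
When n = 1: the formula gives 24 = 24 = x_1.
Inductive step: assume the claim holds for n = j, so x_j = 4·5^j + 4·6^(j - 1).
Then x_{j+1} = 6·x_j - 4·5^j = 6·(4·5^j + 4·6^(j - 1)) - 4·5^j = 4·5^(j + 1) + 4·6^j = 4·5^(j+1) + 4·6^((j+1) - 1),
which is the claimed formula at n = j+1.
By the principle of mathematical induction, the result holds for all n ≥ 1.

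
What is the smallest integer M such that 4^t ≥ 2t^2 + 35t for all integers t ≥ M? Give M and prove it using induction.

M = 4

At t = 3: 64 < 123, so the inequality fails and M ≥ 4. We prove 4^t ≥ 2t^2 + 35t for all t ≥ 4.
For the base case t = 4: 4^t = 256 and 2t^2 + 35t = 172, so 256 ≥ 172.
Suppose the result is true for t = k, so 4^k ≥ 2k^2 + 35k.
Then 4^(k + 1) = 4·(4^k) ≥ 4·(2k^2 + 35k).
Also, for k ≥ 4 we have 4·(2k^2 + 35k) ≥ 2(k+1)^2 + 35(k+1), since 4·(2k^2 + 35k) − (2(k+1)^2 + 35(k+1)) = 6k^2 + 101k - 37, which is nonnegative for all k ≥ 4.
Combining, 4^(k + 1) ≥ 2(k+1)^2 + 35(k+1).
This completes the induction.
Hence the smallest such M is 4.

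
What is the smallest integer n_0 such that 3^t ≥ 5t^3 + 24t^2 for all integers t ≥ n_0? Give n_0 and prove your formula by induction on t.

n_0 = 8

At t = 7: 2187 < 2891, so the inequality fails and n_0 ≥ 8. We prove 3^t ≥ 5t^3 + 24t^2 for all t ≥ 8.
When t = 8: 3^t = 6561 and 5t^3 + 24t^2 = 4096, so 6561 ≥ 4096.
Suppose the result is true for t = i, so 3^i ≥ 5i^3 + 24i^2.
Then 3^(i + 1) = 3·(3^i) ≥ 3·(5i^3 + 24i^2).
Also, for i ≥ 8 we have 3·(5i^3 + 24i^2) ≥ 5(i+1)^3 + 24(i+1)^2, since 3·(5i^3 + 24i^2) − (5(i+1)^3 + 24(i+1)^2) = 10i^3 + 33i^2 - 63i - 29, which is nonnegative for all i ≥ 8.
Combining, 3^(i + 1) ≥ 5(i+1)^3 + 24(i+1)^2.
By induction, the statement is established for all t ≥ 8.
Hence the smallest such n_0 is 8.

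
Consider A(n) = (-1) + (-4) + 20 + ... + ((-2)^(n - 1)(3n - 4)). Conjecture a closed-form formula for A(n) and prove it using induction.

We claim A(n) = (-2)^n(-n + 1) - 1 for all n ≥ 1.
For the base case n = 1: A(1) = -1, and the closed form gives -1. They agree.
For the inductive step, assume it holds for an arbitrary i ≥ 1, so A(i) = (-2)^i(-i + 1) - 1.
Then A(i+1) = A(i) + ((-2)^i(3i - 1)) = ((-2)^i(-i + 1) - 1) + ((-2)^i(3i - 1)).
Simplifying, A(i+1) = 2(-2)^i·i - 1 = (-2)^(i+1)(-(i+1) + 1) - 1,
which is the closed form with n = i+1.
This completes the induction.

A(n) = (-2)^n(-n + 1) - 1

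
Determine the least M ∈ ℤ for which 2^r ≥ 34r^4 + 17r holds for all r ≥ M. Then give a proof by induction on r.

M = 24

At r = 23: 8388608 < 9514985, so the inequality fails and M ≥ 24. We prove 2^r ≥ 34r^4 + 17r for all r ≥ 24.
Base step (r = 24): 2^r = 16777216 and 34r^4 + 17r = 11280792, so 16777216 ≥ 11280792.
Suppose the result is true for r = j, so 2^j ≥ 34j^4 + 17j.
Then 2^(j + 1) = 2·(2^j) ≥ 2·(34j^4 + 17j).
Also, for j ≥ 24 we have 2·(34j^4 + 17j) ≥ 34(j+1)^4 + 17(j+1), since 2·(34j^4 + 17j) − (34(j+1)^4 + 17(j+1)) = 34j^4 - 136j^3 - 204j^2 - 119j - 51, which is nonnegative for all j ≥ 24.
Combining, 2^(j + 1) ≥ 34(j+1)^4 + 17(j+1).
Hence, by induction on r, the claim holds for every r ≥ 24.
Hence the smallest such M is 24.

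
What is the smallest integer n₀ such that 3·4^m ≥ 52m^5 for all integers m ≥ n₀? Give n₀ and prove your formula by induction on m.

At m = 10: 3145728 < 5200000, so the inequality fails and n₀ ≥ 11. We prove 3·4^m ≥ 52m^5 for all m ≥ 11.
When m = 11: 3·4^m = 12582912 and 52m^5 = 8374652, so 12582912 ≥ 8374652.
For the inductive step, assume it holds for an arbitrary j ≥ 11, so 3·4^j ≥ 52j^5.
Then 3·4^(j + 1) = 4·(3·4^j) ≥ 4·(52j^5).
Also, for j ≥ 11 we have 4·(52j^5) ≥ 52(j+1)^5, since 4 ≥ (1 + 1/j)^5 for all j ≥ 11.
Combining, 3·4^(j + 1) ≥ 52(j+1)^5.
By the principle of mathematical induction, the result holds for all m ≥ 11.
Hence the smallest such n₀ is 11.

n₀ = 11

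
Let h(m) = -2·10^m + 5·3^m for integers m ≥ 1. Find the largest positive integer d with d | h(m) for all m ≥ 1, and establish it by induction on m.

Computing the first values: h(1) = -5 and h(2) = -155; gcd(-5, -155) = 5, so d ≤ 5.
We prove 5 | -2·10^m + 5·3^m for all m ≥ 1 by induction on m.
Base step (m = 1): h(1) = -5 = 5·(-1), so 5 | h(1).
For the inductive step, assume it holds for an arbitrary j ≥ 1, i.e. 5 | h(j). Then
h(j+1) − 10·h(j) = (-2·10^(j+1) + 5·3^(j+1)) − 10·(-2·10^j + 5·3^j) = (5)·3^j·(3 − 10) = (-35)·3^j. Since 5 | h(j) by the inductive hypothesis, 5 | 10·h(j); and 5 | -35 since -35 = 5·-7. Therefore 5 | h(j+1).
By induction, the statement is established for all m ≥ 1.
Therefore the largest such d is 5.

d = 5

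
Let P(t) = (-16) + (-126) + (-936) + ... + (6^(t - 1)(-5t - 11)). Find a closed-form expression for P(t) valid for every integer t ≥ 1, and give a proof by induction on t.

P(t) = -6^t(t + 2) + 2

We claim P(t) = -6^t(t + 2) + 2 for all t ≥ 1.
For the base case t = 1: P(1) = -16, and the closed form gives -16. They agree.
Inductive step: suppose the statement holds for some r ≥ 1, so P(r) = -6^r(r + 2) + 2.
Then P(r+1) = P(r) + (6^r(-5r - 16)) = (-6^r(r + 2) + 2) + (6^r(-5r - 16)).
Simplifying, P(r+1) = -6·6^r·r - 18·6^r + 2 = -6^(r+1)((r+1) + 2) + 2,
which is the closed form with t = r+1.
By induction, the statement is established for all t ≥ 1.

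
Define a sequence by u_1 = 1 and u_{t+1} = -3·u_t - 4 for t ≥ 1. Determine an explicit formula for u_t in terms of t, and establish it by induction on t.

u_t = 2(-3)^(t - 1) - 1

Computing the first terms: u_1 = 1, u_2 = -7, u_3 = 17. This suggests u_t = 2(-3)^(t - 1) - 1.
Base case (t = 1): the formula gives 1 = 1 = u_1.
Inductive step: suppose the statement holds for some k ≥ 1, so u_k = 2(-3)^(k - 1) - 1.
Then u_{k+1} = -3·u_k - 4 = -3·(2(-3)^(k - 1) - 1) - 4 = 2(-3)^k - 1 = 2(-3)^((k+1) - 1) - 1,
which is the claimed formula at t = k+1.
By induction, the statement is established for all t ≥ 1.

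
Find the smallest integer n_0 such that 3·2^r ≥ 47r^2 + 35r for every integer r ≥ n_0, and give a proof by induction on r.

At r = 10: 3072 < 5050, so the inequality fails and n_0 ≥ 11. We prove 3·2^r ≥ 47r^2 + 35r for all r ≥ 11.
Base case (r = 11): 3·2^r = 6144 and 47r^2 + 35r = 6072, so 6144 ≥ 6072.
Inductive step: assume the claim holds for r = m, so 3·2^m ≥ 47m^2 + 35m.
Then 3·2^(m + 1) = 2·(3·2^m) ≥ 2·(47m^2 + 35m).
Also, for m ≥ 11 we have 2·(47m^2 + 35m) ≥ 47(m+1)^2 + 35(m+1), since 2·(47m^2 + 35m) − (47(m+1)^2 + 35(m+1)) = 47m^2 - 59m - 82, which is nonnegative for all m ≥ 11.
Combining, 3·2^(m + 1) ≥ 47(m+1)^2 + 35(m+1).
By the principle of mathematical induction, the result holds for all r ≥ 11.
Hence the smallest such n_0 is 11.

n_0 = 11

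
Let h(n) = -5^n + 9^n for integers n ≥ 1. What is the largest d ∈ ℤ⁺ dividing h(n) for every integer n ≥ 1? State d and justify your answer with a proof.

d = 4

Computing the first values: h(1) = 4 and h(2) = 56; gcd(4, 56) = 4, so d ≤ 4.
We prove 4 | -5^n + 9^n for all n ≥ 1 by induction on n.
Base case (n = 1): h(1) = 4 = 4·(1), so 4 | h(1).
Inductive step: suppose the statement holds for some k ≥ 1, i.e. 4 | h(k). Then
9^{k+1} − 5^{k+1} = 9·9^k − 5·5^k = 9·(9^k − 5^k) + (4)·5^k. The first term is divisible by 4 by the inductive hypothesis, and the second term (4)·5^k is divisible by 4 since 4 | 4. Hence 4 | h(k+1).
By the principle of mathematical induction, the result holds for all n ≥ 1.
Therefore the largest such d is 4.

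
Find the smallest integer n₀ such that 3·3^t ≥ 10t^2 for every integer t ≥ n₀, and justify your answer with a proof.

n₀ = 4

At t = 3: 81 < 90, so the inequality fails and n₀ ≥ 4. We prove 3·3^t ≥ 10t^2 for all t ≥ 4.
For the base case t = 4: 3·3^t = 243 and 10t^2 = 160, so 243 ≥ 160.
Inductive step: suppose the statement holds for some r ≥ 4, so 3·3^r ≥ 10r^2.
Then 3·3^(r + 1) = 3·(3·3^r) ≥ 3·(10r^2).
Also, for r ≥ 4 we have 3·(10r^2) ≥ 10(r+1)^2, since 3 ≥ (1 + 1/r)^2 for all r ≥ 4.
Combining, 3·3^(r + 1) ≥ 10(r+1)^2.
By induction, the statement is established for all t ≥ 4.
Hence the smallest such n₀ is 4.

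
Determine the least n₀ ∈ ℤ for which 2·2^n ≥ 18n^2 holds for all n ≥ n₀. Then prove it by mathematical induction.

n₀ = 10

At n = 9: 1024 < 1458, so the inequality fails and n₀ ≥ 10. We prove 2·2^n ≥ 18n^2 for all n ≥ 10.
When n = 10: 2·2^n = 2048 and 18n^2 = 1800, so 2048 ≥ 1800.
Suppose the result is true for n = m, so 2·2^m ≥ 18m^2.
Then 2·2^(m + 1) = 2·(2·2^m) ≥ 2·(18m^2).
Also, for m ≥ 10 we have 2·(18m^2) ≥ 18(m+1)^2, since 2 ≥ (1 + 1/m)^2 for all m ≥ 10.
Combining, 2·2^(m + 1) ≥ 18(m+1)^2.
Hence, by induction on n, the claim holds for every n ≥ 10.
Hence the smallest such n₀ is 10.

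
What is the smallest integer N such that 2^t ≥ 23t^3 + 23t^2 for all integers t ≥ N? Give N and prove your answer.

N = 17

At t = 16: 65536 < 100096, so the inequality fails and N ≥ 17. We prove 2^t ≥ 23t^3 + 23t^2 for all t ≥ 17.
When t = 17: 2^t = 131072 and 23t^3 + 23t^2 = 119646, so 131072 ≥ 119646.
Inductive step: assume the claim holds for t = p, so 2^p ≥ 23p^3 + 23p^2.
Then 2^(p + 1) = 2·(2^p) ≥ 2·(23p^3 + 23p^2).
Also, for p ≥ 17 we have 2·(23p^3 + 23p^2) ≥ 23(p+1)^3 + 23(p+1)^2, since 2·(23p^3 + 23p^2) − (23(p+1)^3 + 23(p+1)^2) = 23p^3 - 46p^2 - 115p - 46, which is nonnegative for all p ≥ 17.
Combining, 2^(p + 1) ≥ 23(p+1)^3 + 23(p+1)^2.
This completes the induction.
Hence the smallest such N is 17.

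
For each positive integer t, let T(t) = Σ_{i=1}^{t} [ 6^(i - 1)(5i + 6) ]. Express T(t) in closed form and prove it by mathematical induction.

We claim T(t) = 6^t(t + 1) - 1 for all t ≥ 1.
Base step (t = 1): T(1) = 11, and the closed form gives 11. They agree.
Inductive step: assume the claim holds for t = i, so T(i) = 6^i(i + 1) - 1.
Then T(i+1) = T(i) + (6^i(5i + 11)) = (6^i(i + 1) - 1) + (6^i(5i + 11)).
Simplifying, T(i+1) = 6·6^i·i + 12·6^i - 1 = 6^(i+1)((i+1) + 1) - 1,
which is the closed form with t = i+1.
This completes the induction.

T(t) = 6^t(t + 1) - 1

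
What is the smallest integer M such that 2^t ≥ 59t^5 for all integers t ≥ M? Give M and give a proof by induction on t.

At t = 30: 1073741824 < 1433700000, so the inequality fails and M ≥ 31. We prove 2^t ≥ 59t^5 for all t ≥ 31.
Base case (t = 31): 2^t = 2147483648 and 59t^5 = 1689119909, so 2147483648 ≥ 1689119909.
For the inductive step, assume it holds for an arbitrary p ≥ 31, so 2^p ≥ 59p^5.
Then 2^(p + 1) = 2·(2^p) ≥ 2·(59p^5).
Also, for p ≥ 31 we have 2·(59p^5) ≥ 59(p+1)^5, since 2 ≥ (1 + 1/p)^5 for all p ≥ 31.
Combining, 2^(p + 1) ≥ 59(p+1)^5.
This completes the induction.
Hence the smallest such M is 31.

M = 31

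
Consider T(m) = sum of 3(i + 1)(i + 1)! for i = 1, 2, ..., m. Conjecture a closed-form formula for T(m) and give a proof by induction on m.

We claim T(m) = 3(m + 2)! - 6 for all m ≥ 1.
Base case (m = 1): T(1) = 12, and the closed form gives 12. They agree.
Inductive step: suppose the statement holds for some i ≥ 1, so T(i) = 3(i + 2)! - 6.
Then T(i+1) = T(i) + (3(i + 2)(i + 2)!) = (3(i + 2)! - 6) + (3(i + 2)(i + 2)!).
Simplifying, T(i+1) = 3((i+1) + 2)! - 6,
which is the closed form with m = i+1.
This completes the induction.

T(m) = 3(m + 2)! - 6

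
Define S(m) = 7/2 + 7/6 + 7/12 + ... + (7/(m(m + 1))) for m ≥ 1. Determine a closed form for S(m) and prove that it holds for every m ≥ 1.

We claim S(m) = 7m/(m + 1) for all m ≥ 1.
Base case (m = 1): S(1) = 7/2, and the closed form gives 7/2. They agree.
Inductive step: assume the claim holds for m = i, so S(i) = 7i/(i + 1).
Then S(i+1) = S(i) + (7/((i + 1)(i + 2))) = (7i/(i + 1)) + (7/((i + 1)(i + 2))).
Simplifying, S(i+1) = 7(i + 1)/(i + 2) = 7(i+1)/((i+1) + 1),
which is the closed form with m = i+1.
By the principle of mathematical induction, the result holds for all m ≥ 1.

S(m) = 7m/(m + 1)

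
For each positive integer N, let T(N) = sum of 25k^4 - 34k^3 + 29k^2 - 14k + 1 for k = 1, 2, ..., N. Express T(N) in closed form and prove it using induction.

We claim T(N) = N(5N^4 + 4N^3 + N^2 - N - 2) for all N ≥ 1.
Base step (N = 1): T(1) = 7, and the closed form gives 7. They agree.
Inductive step: assume the claim holds for N = k, so T(k) = k(5k^4 + 4k^3 + k^2 - k - 2).
Then T(k+1) = T(k) + (25k^4 + 66k^3 + 77k^2 + 42k + 7) = (k(5k^4 + 4k^3 + k^2 - k - 2)) + (25k^4 + 66k^3 + 77k^2 + 42k + 7).
Simplifying, T(k+1) = (k + 1)(5k^4 + 24k^3 + 43k^2 + 33k + 7) = (k+1)(5(k+1)^4 + 4(k+1)^3 + (k+1)^2 - (k+1) - 2),
which is the closed form with N = k+1.
This completes the induction.

T(N) = N(5N^4 + 4N^3 + N^2 - N - 2)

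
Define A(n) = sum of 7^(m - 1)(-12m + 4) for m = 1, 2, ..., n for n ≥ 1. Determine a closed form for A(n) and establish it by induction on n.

We claim A(n) = 7^n(-2n + 1) - 1 for all n ≥ 1.
Base case (n = 1): A(1) = -8, and the closed form gives -8. They agree.
Suppose the result is true for n = m, so A(m) = 7^m(-2m + 1) - 1.
Then A(m+1) = A(m) + (7^m(-12m - 8)) = (7^m(-2m + 1) - 1) + (7^m(-12m - 8)).
Simplifying, A(m+1) = -14·7^m·m - 7·7^m - 1 = 7^(m+1)(-2(m+1) + 1) - 1,
which is the closed form with n = m+1.
By the principle of mathematical induction, the result holds for all n ≥ 1.

A(n) = 7^n(-2n + 1) - 1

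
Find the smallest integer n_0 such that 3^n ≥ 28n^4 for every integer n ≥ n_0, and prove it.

At n = 12: 531441 < 580608, so the inequality fails and n_0 ≥ 13. We prove 3^n ≥ 28n^4 for all n ≥ 13.
For the base case n = 13: 3^n = 1594323 and 28n^4 = 799708, so 1594323 ≥ 799708.
Suppose the result is true for n = k, so 3^k ≥ 28k^4.
Then 3^(k + 1) = 3·(3^k) ≥ 3·(28k^4).
Also, for k ≥ 13 we have 3·(28k^4) ≥ 28(k+1)^4, since 3 ≥ (1 + 1/k)^4 for all k ≥ 13.
Combining, 3^(k + 1) ≥ 28(k+1)^4.
By the principle of mathematical induction, the result holds for all n ≥ 13.
Hence the smallest such n_0 is 13.

n_0 = 13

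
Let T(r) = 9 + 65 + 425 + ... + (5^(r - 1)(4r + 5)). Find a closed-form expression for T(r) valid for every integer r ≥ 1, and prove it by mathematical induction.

T(r) = 5^r(r + 1) - 1

We claim T(r) = 5^r(r + 1) - 1 for all r ≥ 1.
For the base case r = 1: T(1) = 9, and the closed form gives 9. They agree.
Inductive step: assume the claim holds for r = m, so T(m) = 5^m(m + 1) - 1.
Then T(m+1) = T(m) + (5^m(4m + 9)) = (5^m(m + 1) - 1) + (5^m(4m + 9)).
Simplifying, T(m+1) = 5·5^m·m + 10·5^m - 1 = 5^(m+1)((m+1) + 1) - 1,
which is the closed form with r = m+1.
By the principle of mathematical induction, the result holds for all r ≥ 1.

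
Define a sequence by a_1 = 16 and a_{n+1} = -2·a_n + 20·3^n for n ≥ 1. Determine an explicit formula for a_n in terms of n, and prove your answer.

Computing the first terms: a_1 = 16, a_2 = 28, a_3 = 124. This suggests a_n = (-2)^(n + 1) + 4·3^n.
When n = 1: the formula gives 16 = 16 = a_1.
Inductive step: assume the claim holds for n = j, so a_j = (-2)^(j + 1) + 4·3^j.
Then a_{j+1} = -2·a_j + 20·3^j = -2·((-2)^(j + 1) + 4·3^j) + 20·3^j = (-2)^(j + 2) + 4·3^(j + 1) = (-2)^((j+1) + 1) + 4·3^(j+1),
which is the claimed formula at n = j+1.
This completes the induction.

a_n = (-2)^(n + 1) + 4·3^n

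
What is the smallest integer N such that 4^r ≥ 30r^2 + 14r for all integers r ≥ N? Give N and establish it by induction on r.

N = 5

At r = 4: 256 < 536, so the inequality fails and N ≥ 5. We prove 4^r ≥ 30r^2 + 14r for all r ≥ 5.
For the base case r = 5: 4^r = 1024 and 30r^2 + 14r = 820, so 1024 ≥ 820.
Inductive step: suppose the statement holds for some i ≥ 5, so 4^i ≥ 30i^2 + 14i.
Then 4^(i + 1) = 4·(4^i) ≥ 4·(30i^2 + 14i).
Also, for i ≥ 5 we have 4·(30i^2 + 14i) ≥ 30(i+1)^2 + 14(i+1), since 4·(30i^2 + 14i) − (30(i+1)^2 + 14(i+1)) = 90i^2 - 18i - 44, which is nonnegative for all i ≥ 5.
Combining, 4^(i + 1) ≥ 30(i+1)^2 + 14(i+1).
Hence, by induction on r, the claim holds for every r ≥ 5.
Hence the smallest such N is 5.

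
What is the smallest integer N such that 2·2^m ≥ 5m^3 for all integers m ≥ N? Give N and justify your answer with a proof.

N = 13

At m = 12: 8192 < 8640, so the inequality fails and N ≥ 13. We prove 2·2^m ≥ 5m^3 for all m ≥ 13.
Base step (m = 13): 2·2^m = 16384 and 5m^3 = 10985, so 16384 ≥ 10985.
Inductive step: assume the claim holds for m = p, so 2·2^p ≥ 5p^3.
Then 2·2^(p + 1) = 2·(2·2^p) ≥ 2·(5p^3).
Also, for p ≥ 13 we have 2·(5p^3) ≥ 5(p+1)^3, since 2 ≥ (1 + 1/p)^3 for all p ≥ 13.
Combining, 2·2^(p + 1) ≥ 5(p+1)^3.
Hence, by induction on m, the claim holds for every m ≥ 13.
Hence the smallest such N is 13.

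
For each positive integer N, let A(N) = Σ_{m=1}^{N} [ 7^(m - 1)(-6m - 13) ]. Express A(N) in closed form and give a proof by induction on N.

We claim A(N) = -7^N(N + 2) + 2 for all N ≥ 1.
Base case (N = 1): A(1) = -19, and the closed form gives -19. They agree.
Inductive step: assume the claim holds for N = m, so A(m) = -7^m(m + 2) + 2.
Then A(m+1) = A(m) + (7^m(-6m - 19)) = (-7^m(m + 2) + 2) + (7^m(-6m - 19)).
Simplifying, A(m+1) = -7·7^m·m - 21·7^m + 2 = -7^(m+1)((m+1) + 2) + 2,
which is the closed form with N = m+1.
Hence, by induction on N, the claim holds for every N ≥ 1.

A(N) = -7^N(N + 2) + 2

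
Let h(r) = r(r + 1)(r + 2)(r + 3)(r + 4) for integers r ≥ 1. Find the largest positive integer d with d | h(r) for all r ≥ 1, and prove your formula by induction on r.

Computing the first values: h(1) = 120 and h(2) = 720; gcd(120, 720) = 120, so d ≤ 120.
We prove 120 | r(r + 1)(r + 2)(r + 3)(r + 4) for all r ≥ 1 by induction on r.
Base case (r = 1): h(1) = 120 = 120·(1), so 120 | h(1).
For the inductive step, assume it holds for an arbitrary i ≥ 1, i.e. 120 | h(i). Then
h(i+1) − h(i) = (i+1)·(i+2)·(i+3)·(i+4)·(i+5) − i·(i+1)·(i+2)·(i+3)·(i+4) = (i+1)·(i+2)·(i+3)·(i+4)·[(i+5) − i] = 5·(i+1)·(i+2)·(i+3)·(i+4). The product of 4 consecutive integers is divisible by (4)! = 24, so h(i+1) − h(i) is divisible by 5·24 = 120. By the inductive hypothesis 120 | h(i), hence 120 | h(i+1).
Hence, by induction on r, the claim holds for every r ≥ 1.
Therefore the largest such d is 120.

d = 120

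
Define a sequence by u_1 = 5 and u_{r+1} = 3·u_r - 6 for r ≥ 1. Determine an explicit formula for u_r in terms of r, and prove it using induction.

u_r = 2·3^(r - 1) + 3

Computing the first terms: u_1 = 5, u_2 = 9, u_3 = 21. This suggests u_r = 2·3^(r - 1) + 3.
For the base case r = 1: the formula gives 5 = 5 = u_1.
Inductive step: assume the claim holds for r = p, so u_p = 2·3^(p - 1) + 3.
Then u_{p+1} = 3·u_p - 6 = 3·(2·3^(p - 1) + 3) - 6 = 2·3^p + 3 = 2·3^((p+1) - 1) + 3,
which is the claimed formula at r = p+1.
By induction, the statement is established for all r ≥ 1.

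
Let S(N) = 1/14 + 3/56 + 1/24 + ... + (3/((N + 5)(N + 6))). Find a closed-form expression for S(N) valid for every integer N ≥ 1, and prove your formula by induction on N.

We claim S(N) = N/(2(N + 6)) for all N ≥ 1.
For the base case N = 1: S(1) = 1/14, and the closed form gives 1/14. They agree.
Inductive step: suppose the statement holds for some p ≥ 1, so S(p) = p/(2(p + 6)).
Then S(p+1) = S(p) + (3/((p + 6)(p + 7))) = (p/(2(p + 6))) + (3/((p + 6)(p + 7))).
Simplifying, S(p+1) = (p + 1)/(2(p + 7)) = (p+1)/(2((p+1) + 6)),
which is the closed form with N = p+1.
By the principle of mathematical induction, the result holds for all N ≥ 1.

S(N) = N/(2(N + 6))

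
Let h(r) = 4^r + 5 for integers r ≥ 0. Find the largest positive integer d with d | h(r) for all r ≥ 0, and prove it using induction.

d = 3

Computing the first values: h(0) = 6 and h(1) = 9; gcd(6, 9) = 3, so d ≤ 3.
We prove 3 | 4^r + 5 for all r ≥ 0 by induction on r.
For the base case r = 0: h(0) = 6 = 3·(2), so 3 | h(0).
For the inductive step, assume it holds for an arbitrary k ≥ 0, i.e. 3 | h(k). Then
h(k+1) = 4^(k+1) + 5 = 4·(4^k + 5) - 15 = 4·h(k) - 15. The first term is divisible by 3 by the inductive hypothesis, and -15 is divisible by 3. Hence 3 | h(k+1).
By the principle of mathematical induction, the result holds for all r ≥ 0.
Therefore the largest such d is 3.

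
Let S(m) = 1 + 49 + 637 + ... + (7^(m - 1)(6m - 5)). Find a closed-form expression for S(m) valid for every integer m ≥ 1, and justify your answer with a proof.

We claim S(m) = 7^m(m - 1) + 1 for all m ≥ 1.
For the base case m = 1: S(1) = 1, and the closed form gives 1. They agree.
Suppose the result is true for m = i, so S(i) = 7^i(i - 1) + 1.
Then S(i+1) = S(i) + (7^i(6i + 1)) = (7^i(i - 1) + 1) + (7^i(6i + 1)).
Simplifying, S(i+1) = 7^(i + 1)i + 1 = 7^(i+1)((i+1) - 1) + 1,
which is the closed form with m = i+1.
This completes the induction.

S(m) = 7^m(m - 1) + 1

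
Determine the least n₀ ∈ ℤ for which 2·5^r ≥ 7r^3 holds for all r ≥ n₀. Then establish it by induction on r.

n₀ = 3

At r = 2: 50 < 56, so the inequality fails and n₀ ≥ 3. We prove 2·5^r ≥ 7r^3 for all r ≥ 3.
Base step (r = 3): 2·5^r = 250 and 7r^3 = 189, so 250 ≥ 189.
For the inductive step, assume it holds for an arbitrary i ≥ 3, so 2·5^i ≥ 7i^3.
Then 2·5^(i + 1) = 5·(2·5^i) ≥ 5·(7i^3).
Also, for i ≥ 3 we have 5·(7i^3) ≥ 7(i+1)^3, since 5 ≥ (1 + 1/i)^3 for all i ≥ 3.
Combining, 2·5^(i + 1) ≥ 7(i+1)^3.
This completes the induction.
Hence the smallest such n₀ is 3.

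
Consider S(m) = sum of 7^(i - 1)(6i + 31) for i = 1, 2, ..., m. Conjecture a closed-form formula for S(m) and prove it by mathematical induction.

S(m) = 7^m(m + 5) - 5

We claim S(m) = 7^m(m + 5) - 5 for all m ≥ 1.
When m = 1: S(1) = 37, and the closed form gives 37. They agree.
For the inductive step, assume it holds for an arbitrary i ≥ 1, so S(i) = 7^i(i + 5) - 5.
Then S(i+1) = S(i) + (7^i(6i + 37)) = (7^i(i + 5) - 5) + (7^i(6i + 37)).
Simplifying, S(i+1) = 7·7^i·i + 42·7^i - 5 = 7^(i+1)((i+1) + 5) - 5,
which is the closed form with m = i+1.
By the principle of mathematical induction, the result holds for all m ≥ 1.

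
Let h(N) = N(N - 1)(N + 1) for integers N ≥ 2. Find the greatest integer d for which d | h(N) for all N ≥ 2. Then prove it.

d = 6

Computing the first values: h(2) = 6 and h(3) = 24; gcd(6, 24) = 6, so d ≤ 6.
We prove 6 | N(N - 1)(N + 1) for all N ≥ 2 by induction on N.
Base step (N = 2): h(2) = 6 = 6·(1), so 6 | h(2).
Suppose the result is true for N = j, i.e. 6 | h(j). Then
h(j+1) − h(j) = j·(j+1)·(j+2) − (j-1)·j·(j+1) = j·(j+1)·[(j+2) − (j-1)] = 3·j·(j+1). The product of 2 consecutive integers is divisible by (2)! = 2, so h(j+1) − h(j) is divisible by 3·2 = 6. By the inductive hypothesis 6 | h(j), hence 6 | h(j+1).
Hence, by induction on N, the claim holds for every N ≥ 2.
Therefore the largest such d is 6.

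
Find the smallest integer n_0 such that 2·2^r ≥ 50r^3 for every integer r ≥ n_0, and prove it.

At r = 16: 131072 < 204800, so the inequality fails and n_0 ≥ 17. We prove 2·2^r ≥ 50r^3 for all r ≥ 17.
For the base case r = 17: 2·2^r = 262144 and 50r^3 = 245650, so 262144 ≥ 245650.
For the inductive step, assume it holds for an arbitrary j ≥ 17, so 2·2^j ≥ 50j^3.
Then 2·2^(j + 1) = 2·(2·2^j) ≥ 2·(50j^3).
Also, for j ≥ 17 we have 2·(50j^3) ≥ 50(j+1)^3, since 2 ≥ (1 + 1/j)^3 for all j ≥ 17.
Combining, 2·2^(j + 1) ≥ 50(j+1)^3.
By induction, the statement is established for all r ≥ 17.
Hence the smallest such n_0 is 17.

n_0 = 17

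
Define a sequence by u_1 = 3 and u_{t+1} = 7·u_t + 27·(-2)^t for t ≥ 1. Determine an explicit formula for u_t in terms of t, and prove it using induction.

u_t = -3(-2)^t - 3·7^(t - 1)

Computing the first terms: u_1 = 3, u_2 = -33, u_3 = -123. This suggests u_t = -3(-2)^t - 3·7^(t - 1).
Base step (t = 1): the formula gives 3 = 3 = u_1.
For the inductive step, assume it holds for an arbitrary i ≥ 1, so u_i = -3(-2)^i - 3·7^(i - 1).
Then u_{i+1} = 7·u_i + 27·(-2)^i = 7·(-3(-2)^i - 3·7^(i - 1)) + 27·(-2)^i = -3(-2)^(i + 1) - 3·7^i = -3(-2)^(i+1) - 3·7^((i+1) - 1),
which is the claimed formula at t = i+1.
Hence, by induction on t, the claim holds for every t ≥ 1.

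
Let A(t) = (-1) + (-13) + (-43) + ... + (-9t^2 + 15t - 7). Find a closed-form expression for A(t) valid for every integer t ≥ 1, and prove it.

A(t) = -t(3t^2 - 3t + 1)

We claim A(t) = -t(3t^2 - 3t + 1) for all t ≥ 1.
For the base case t = 1: A(1) = -1, and the closed form gives -1. They agree.
For the inductive step, assume it holds for an arbitrary m ≥ 1, so A(m) = m(-3m^2 + 3m - 1).
Then A(m+1) = A(m) + (15m - 9(m + 1)^2 + 8) = (m(-3m^2 + 3m - 1)) + (15m - 9(m + 1)^2 + 8).
Simplifying, A(m+1) = -(m + 1)(3m^2 + 3m + 1) = -(m+1)(3(m+1)^2 - 3(m+1) + 1),
which is the closed form with t = m+1.
By the principle of mathematical induction, the result holds for all t ≥ 1.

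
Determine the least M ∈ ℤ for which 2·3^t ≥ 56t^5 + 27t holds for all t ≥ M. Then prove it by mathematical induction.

At t = 15: 28697814 < 42525405, so the inequality fails and M ≥ 16. We prove 2·3^t ≥ 56t^5 + 27t for all t ≥ 16.
Base case (t = 16): 2·3^t = 86093442 and 56t^5 + 27t = 58720688, so 86093442 ≥ 58720688.
Inductive step: assume the claim holds for t = p, so 2·3^p ≥ 56p^5 + 27p.
Then 2·3^(p + 1) = 3·(2·3^p) ≥ 3·(56p^5 + 27p).
Also, for p ≥ 16 we have 3·(56p^5 + 27p) ≥ 56(p+1)^5 + 27(p+1), since 3·(56p^5 + 27p) − (56(p+1)^5 + 27(p+1)) = 112p^5 - 280p^4 - 560p^3 - 560p^2 - 226p - 83, which is nonnegative for all p ≥ 16.
Combining, 2·3^(p + 1) ≥ 56(p+1)^5 + 27(p+1).
Hence, by induction on t, the claim holds for every t ≥ 16.
Hence the smallest such M is 16.

M = 16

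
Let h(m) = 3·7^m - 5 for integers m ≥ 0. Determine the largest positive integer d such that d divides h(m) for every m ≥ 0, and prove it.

d = 2

Computing the first values: h(0) = -2 and h(1) = 16; gcd(-2, 16) = 2, so d ≤ 2.
We prove 2 | 3·7^m - 5 for all m ≥ 0 by induction on m.
Base step (m = 0): h(0) = -2 = 2·(-1), so 2 | h(0).
For the inductive step, assume it holds for an arbitrary p ≥ 0, i.e. 2 | h(p). Then
h(p+1) = 3·7^(p+1) - 5 = 7·(3·7^p - 5) + 30 = 7·h(p) + 30. The first term is divisible by 2 by the inductive hypothesis, and 30 is divisible by 2. Hence 2 | h(p+1).
This completes the induction.
Therefore the largest such d is 2.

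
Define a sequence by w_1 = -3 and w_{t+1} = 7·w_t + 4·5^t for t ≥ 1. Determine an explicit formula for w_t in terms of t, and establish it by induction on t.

w_t = -2·5^t + 7^t

Computing the first terms: w_1 = -3, w_2 = -1, w_3 = 93. This suggests w_t = -2·5^t + 7^t.
Base case (t = 1): the formula gives -3 = -3 = w_1.
Suppose the result is true for t = i, so w_i = -2·5^i + 7^i.
Then w_{i+1} = 7·w_i + 4·5^i = 7·(-2·5^i + 7^i) + 4·5^i = -2·5^(i + 1) + 7^(i + 1),
which is the claimed formula at t = i+1.
This completes the induction.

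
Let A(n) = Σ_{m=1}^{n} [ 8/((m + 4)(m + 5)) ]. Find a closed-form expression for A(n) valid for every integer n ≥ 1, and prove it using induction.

We claim A(n) = 8n/(5(n + 5)) for all n ≥ 1.
For the base case n = 1: A(1) = 4/15, and the closed form gives 4/15. They agree.
Suppose the result is true for n = m, so A(m) = 8m/(5(m + 5)).
Then A(m+1) = A(m) + (8/((m + 5)(m + 6))) = (8m/(5(m + 5))) + (8/((m + 5)(m + 6))).
Simplifying, A(m+1) = 8(m + 1)/(5(m + 6)) = 8(m+1)/(5((m+1) + 5)),
which is the closed form with n = m+1.
Hence, by induction on n, the claim holds for every n ≥ 1.

A(n) = 8n/(5(n + 5))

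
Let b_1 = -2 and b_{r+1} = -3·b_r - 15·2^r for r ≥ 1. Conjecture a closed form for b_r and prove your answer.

b_r = 4(-3)^(r - 1) - 3·2^r

Computing the first terms: b_1 = -2, b_2 = -24, b_3 = 12. This suggests b_r = 4(-3)^(r - 1) - 3·2^r.
Base case (r = 1): the formula gives -2 = -2 = b_1.
Inductive step: assume the claim holds for r = j, so b_j = 4(-3)^(j - 1) - 3·2^j.
Then b_{j+1} = -3·b_j - 15·2^j = -3·(4(-3)^(j - 1) - 3·2^j) - 15·2^j = 4(-3)^j - 3·2^(j + 1) = 4(-3)^((j+1) - 1) - 3·2^(j+1),
which is the claimed formula at r = j+1.
This completes the induction.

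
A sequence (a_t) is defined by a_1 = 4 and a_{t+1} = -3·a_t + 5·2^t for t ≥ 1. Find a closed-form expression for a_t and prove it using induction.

a_t = 2(-3)^(t - 1) + 2^t

Computing the first terms: a_1 = 4, a_2 = -2, a_3 = 26. This suggests a_t = 2(-3)^(t - 1) + 2^t.
For the base case t = 1: the formula gives 4 = 4 = a_1.
Inductive step: suppose the statement holds for some j ≥ 1, so a_j = 2(-3)^(j - 1) + 2^j.
Then a_{j+1} = -3·a_j + 5·2^j = -3·(2(-3)^(j - 1) + 2^j) + 5·2^j = 2(-3)^j + 2^(j + 1) = 2(-3)^((j+1) - 1) + 2^(j+1),
which is the claimed formula at t = j+1.
By induction, the statement is established for all t ≥ 1.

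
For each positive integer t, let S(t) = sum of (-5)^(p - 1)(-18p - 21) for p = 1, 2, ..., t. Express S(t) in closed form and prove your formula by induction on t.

S(t) = (-5)^t(3t + 4) - 4

We claim S(t) = (-5)^t(3t + 4) - 4 for all t ≥ 1.
Base step (t = 1): S(1) = -39, and the closed form gives -39. They agree.
Suppose the result is true for t = p, so S(p) = (-5)^p(3p + 4) - 4.
Then S(p+1) = S(p) + ((-5)^p(-18p - 39)) = ((-5)^p(3p + 4) - 4) + ((-5)^p(-18p - 39)).
Simplifying, S(p+1) = -15(-5)^p·p - 35(-5)^p - 4 = (-5)^(p+1)(3(p+1) + 4) - 4,
which is the closed form with t = p+1.
This completes the induction.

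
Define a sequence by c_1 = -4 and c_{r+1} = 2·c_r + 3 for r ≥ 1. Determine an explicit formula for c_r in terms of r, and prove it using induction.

c_r = -2^(r - 1) - 3

Computing the first terms: c_1 = -4, c_2 = -5, c_3 = -7. This suggests c_r = -2^(r - 1) - 3.
Base step (r = 1): the formula gives -4 = -4 = c_1.
Suppose the result is true for r = i, so c_i = -2^(i - 1) - 3.
Then c_{i+1} = 2·c_i + 3 = 2·(-2^(i - 1) - 3) + 3 = -2^i - 3 = -2^((i+1) - 1) - 3,
which is the claimed formula at r = i+1.
Hence, by induction on r, the claim holds for every r ≥ 1.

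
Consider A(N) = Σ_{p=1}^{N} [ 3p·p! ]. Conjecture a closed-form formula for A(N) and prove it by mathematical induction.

We claim A(N) = 3(N + 1)! - 3 for all N ≥ 1.
When N = 1: A(1) = 3, and the closed form gives 3. They agree.
Suppose the result is true for N = p, so A(p) = 3(p + 1)! - 3.
Then A(p+1) = A(p) + (3(p + 1)(p + 1)!) = (3(p + 1)! - 3) + (3(p + 1)(p + 1)!).
Simplifying, A(p+1) = 3((p+1) + 1)! - 3,
which is the closed form with N = p+1.
Hence, by induction on N, the claim holds for every N ≥ 1.

A(N) = 3(N + 1)! - 3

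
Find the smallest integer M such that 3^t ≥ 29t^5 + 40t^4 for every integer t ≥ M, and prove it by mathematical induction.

At t = 15: 14348907 < 24046875, so the inequality fails and M ≥ 16. We prove 3^t ≥ 29t^5 + 40t^4 for all t ≥ 16.
For the base case t = 16: 3^t = 43046721 and 29t^5 + 40t^4 = 33030144, so 43046721 ≥ 33030144.
Inductive step: assume the claim holds for t = i, so 3^i ≥ 29i^5 + 40i^4.
Then 3^(i + 1) = 3·(3^i) ≥ 3·(29i^5 + 40i^4).
Also, for i ≥ 16 we have 3·(29i^5 + 40i^4) ≥ 29(i+1)^5 + 40(i+1)^4, since 3·(29i^5 + 40i^4) − (29(i+1)^5 + 40(i+1)^4) = 58i^5 - 65i^4 - 450i^3 - 530i^2 - 305i - 69, which is nonnegative for all i ≥ 16.
Combining, 3^(i + 1) ≥ 29(i+1)^5 + 40(i+1)^4.
By the principle of mathematical induction, the result holds for all t ≥ 16.
Hence the smallest such M is 16.

M = 16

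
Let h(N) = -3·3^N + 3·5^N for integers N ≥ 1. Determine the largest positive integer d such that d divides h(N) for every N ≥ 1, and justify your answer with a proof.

d = 6

Computing the first values: h(1) = 6 and h(2) = 48; gcd(6, 48) = 6, so d ≤ 6.
We prove 6 | -3·3^N + 3·5^N for all N ≥ 1 by induction on N.
Base step (N = 1): h(1) = 6 = 6·(1), so 6 | h(1).
Suppose the result is true for N = r, i.e. 6 | h(r). Then
h(r+1) − 5·h(r) = (-3·3^(r+1) + 3·5^(r+1)) − 5·(-3·3^r + 3·5^r) = (-3)·3^r·(3 − 5) = (6)·3^r. Since 6 | h(r) by the inductive hypothesis, 6 | 5·h(r); and 6 | 6 since 6 = 6·1. Therefore 6 | h(r+1).
By induction, the statement is established for all N ≥ 1.
Therefore the largest such d is 6.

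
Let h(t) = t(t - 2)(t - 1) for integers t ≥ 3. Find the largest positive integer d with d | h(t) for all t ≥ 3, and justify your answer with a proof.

Computing the first values: h(3) = 6 and h(4) = 24; gcd(6, 24) = 6, so d ≤ 6.
We prove 6 | t(t - 2)(t - 1) for all t ≥ 3 by induction on t.
When t = 3: h(3) = 6 = 6·(1), so 6 | h(3).
Suppose the result is true for t = j, i.e. 6 | h(j). Then
h(j+1) − h(j) = (j-1)·j·(j+1) − (j-2)·(j-1)·j = (j-1)·j·[(j+1) − (j-2)] = 3·(j-1)·j. The product of 2 consecutive integers is divisible by (2)! = 2, so h(j+1) − h(j) is divisible by 3·2 = 6. By the inductive hypothesis 6 | h(j), hence 6 | h(j+1).
By induction, the statement is established for all t ≥ 3.
Therefore the largest such d is 6.

d = 6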